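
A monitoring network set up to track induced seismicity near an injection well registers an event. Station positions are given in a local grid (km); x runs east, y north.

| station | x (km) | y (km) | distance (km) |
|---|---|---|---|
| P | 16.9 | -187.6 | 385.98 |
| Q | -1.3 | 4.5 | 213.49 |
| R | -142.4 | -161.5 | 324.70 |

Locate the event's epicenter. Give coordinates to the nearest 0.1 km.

(-144.1, 163.2)

Circle about each station: (x − 16.9)² + (y + 187.6)² = 385.98²; (x + 1.3)² + (y − 4.5)² = 213.49²; (x + 142.4)² + (y + 161.5)² = 324.70².
Subtracting the P equation from the Q and R equations removes the quadratic terms:
-36.4 x + 384.2 y = 67945.15
-318.6 x + 52.2 y = 54431.11
Solving the 2×2 system: x ≈ -144.1, y ≈ 163.2 km.
Check against P (with the unrounded x, y): √((x − 16.9)²+(y + 187.6)²) = 385.98 ≈ 385.98 km. ✓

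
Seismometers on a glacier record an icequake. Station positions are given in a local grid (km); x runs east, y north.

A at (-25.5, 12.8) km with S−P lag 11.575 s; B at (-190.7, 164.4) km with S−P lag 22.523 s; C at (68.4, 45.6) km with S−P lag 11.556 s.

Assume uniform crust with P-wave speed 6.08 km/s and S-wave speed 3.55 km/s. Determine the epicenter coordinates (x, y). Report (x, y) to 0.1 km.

Distance from S−P lag: d = Δt · v_P v_S / (v_P − v_S) = Δt · (6.08·3.55)/(6.08−3.55) ≈ 8.5312·Δt.
So d_A = 98.75, d_B = 192.15, d_C = 98.59 km.
Circle about each station: (x + 25.5)² + (y − 12.8)² = 98.75²; (x + 190.7)² + (y − 164.4)² = 192.15²; (x − 68.4)² + (y − 45.6)² = 98.59².
Subtracting the A equation from the B and C equations removes the quadratic terms:
-330.4 x + 303.2 y = 35409.70
187.8 x + 65.6 y = 5975.40
Solving the 2×2 system: x ≈ -6.5, y ≈ 109.7 km.

(-6.5, 109.7)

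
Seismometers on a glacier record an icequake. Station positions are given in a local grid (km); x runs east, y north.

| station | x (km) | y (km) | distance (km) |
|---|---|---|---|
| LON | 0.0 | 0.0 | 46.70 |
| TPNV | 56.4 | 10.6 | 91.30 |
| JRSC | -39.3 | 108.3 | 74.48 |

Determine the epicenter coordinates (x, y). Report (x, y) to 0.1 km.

Circle about each station: x² + y² = 46.70²; (x − 56.4)² + (y − 10.6)² = 91.30²; (x + 39.3)² + (y − 108.3)² = 74.48².
Subtracting pairs of circle equations eliminates x²+y² and gives linear equations (the radical axes):
112.8 x + 21.2 y = -2861.48
-78.6 x + 216.6 y = 9907.00
Solving the 2×2 system: x ≈ -31.8, y ≈ 34.2 km.

x ≈ -31.8 km, y ≈ 34.2 km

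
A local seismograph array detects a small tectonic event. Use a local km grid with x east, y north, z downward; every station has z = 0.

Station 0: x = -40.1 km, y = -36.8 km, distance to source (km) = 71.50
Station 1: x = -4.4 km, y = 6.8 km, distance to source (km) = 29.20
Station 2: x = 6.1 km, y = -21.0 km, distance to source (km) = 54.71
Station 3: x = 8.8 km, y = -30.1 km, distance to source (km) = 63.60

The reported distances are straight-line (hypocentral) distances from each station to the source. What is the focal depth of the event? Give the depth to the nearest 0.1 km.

20.1 km

Each station gives a sphere (x−x_i)² + (y−y_i)² + z² = d_i² (stations at z=0).
Subtracting the Station 0 sphere from Station 1 and Station 2: z² cancels, leaving linear equations in x and y:
71.4 x + 87.2 y = 1362.96
92.4 x + 31.6 y = -364.97
Solving: x ≈ -12.911, y ≈ 26.202 km (keep extra digits for the depth step; rounded: -12.9, 26.2).
Then from the Station 0 sphere: z² = 71.50² − (x + 40.1)² − (y + 36.8)² with x = -12.911, y = 26.202, so z ≈ 20.094 ≈ 20.1 km.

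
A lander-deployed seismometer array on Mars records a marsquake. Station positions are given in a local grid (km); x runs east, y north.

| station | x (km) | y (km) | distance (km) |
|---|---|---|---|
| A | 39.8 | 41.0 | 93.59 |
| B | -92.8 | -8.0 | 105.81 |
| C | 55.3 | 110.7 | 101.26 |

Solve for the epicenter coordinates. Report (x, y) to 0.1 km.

Circle about each station: (x − 39.8)² + (y − 41.0)² = 93.59²; (x + 92.8)² + (y + 8.0)² = 105.81²; (x − 55.3)² + (y − 110.7)² = 101.26².
Subtracting the A equation from the B and C equations removes the quadratic terms:
-265.2 x − 98.0 y = 2974.13
31.0 x + 139.4 y = 10553.04
Solving the 2×2 system: x ≈ -42.7, y ≈ 85.2 km.
Check against A (with the unrounded x, y): √((x − 39.8)²+(y − 41.0)²) = 93.59 ≈ 93.59 km. ✓

-42.7 km east, 85.2 km north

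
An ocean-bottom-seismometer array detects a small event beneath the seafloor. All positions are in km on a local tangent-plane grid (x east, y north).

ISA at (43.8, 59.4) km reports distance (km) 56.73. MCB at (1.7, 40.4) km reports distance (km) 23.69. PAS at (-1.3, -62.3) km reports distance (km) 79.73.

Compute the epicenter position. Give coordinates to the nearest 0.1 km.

Circle about each station: (x − 43.8)² + (y − 59.4)² = 56.73²; (x − 1.7)² + (y − 40.4)² = 23.69²; (x + 1.3)² + (y + 62.3)² = 79.73².
Subtracting the ISA equation from the MCB and PAS equations removes the quadratic terms:
-84.2 x − 38.0 y = -1154.67
-90.2 x − 243.4 y = -4702.40
Solving the 2×2 system: x ≈ 6.0, y ≈ 17.1 km.
Check against ISA (with the unrounded x, y): √((x − 43.8)²+(y − 59.4)²) = 56.73 ≈ 56.73 km. ✓

(6.0, 17.1)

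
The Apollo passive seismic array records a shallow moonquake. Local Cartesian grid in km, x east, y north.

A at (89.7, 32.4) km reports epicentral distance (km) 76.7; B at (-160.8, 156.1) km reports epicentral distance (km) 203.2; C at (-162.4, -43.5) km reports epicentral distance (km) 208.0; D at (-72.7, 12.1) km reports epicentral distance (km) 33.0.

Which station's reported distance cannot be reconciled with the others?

Solve using three stations at a time. Using A, B, C (subtract circle equations pairwise → linear system) gives (x, y) ≈ (18.1, 59.8).
Distances from that point to each station vs reported:
  A: calculated 76.7 vs reported 76.7 → residual 0.0 km
  B: calculated 203.2 vs reported 203.2 → residual 0.0 km
  C: calculated 208.0 vs reported 208.0 → residual 0.0 km
  D: calculated 102.6 vs reported 33.0 → residual 69.6 km
A, B, C are mutually consistent (residuals ≈ 0); D is off by 69.6 km.

D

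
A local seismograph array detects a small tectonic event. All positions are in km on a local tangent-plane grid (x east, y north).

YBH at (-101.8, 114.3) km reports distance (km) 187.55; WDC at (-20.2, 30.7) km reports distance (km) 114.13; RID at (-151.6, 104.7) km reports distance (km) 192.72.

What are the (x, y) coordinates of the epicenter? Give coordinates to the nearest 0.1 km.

-72.2 km east, -70.9 km north

Circle about each station: (x + 101.8)² + (y − 114.3)² = 187.55²; (x + 20.2)² + (y − 30.7)² = 114.13²; (x + 151.6)² + (y − 104.7)² = 192.72².
Subtracting the YBH equation from the WDC and RID equations removes the quadratic terms:
163.2 x − 167.2 y = 72.15
-99.6 x − 19.2 y = 8550.92
Solving the 2×2 system: x ≈ -72.2, y ≈ -70.9 km.
Check against YBH (with the unrounded x, y): √((x + 101.8)²+(y − 114.3)²) = 187.54 ≈ 187.55 km. ✓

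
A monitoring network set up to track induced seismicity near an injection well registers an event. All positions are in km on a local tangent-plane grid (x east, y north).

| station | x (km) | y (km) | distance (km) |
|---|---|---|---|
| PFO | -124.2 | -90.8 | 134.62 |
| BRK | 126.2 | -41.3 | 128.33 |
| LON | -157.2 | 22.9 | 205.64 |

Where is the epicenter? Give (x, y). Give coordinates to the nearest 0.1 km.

Circle about each station: (x + 124.2)² + (y + 90.8)² = 134.62²; (x − 126.2)² + (y + 41.3)² = 128.33²; (x + 157.2)² + (y − 22.9)² = 205.64².
Subtracting the PFO equation from the BRK and LON equations removes the quadratic terms:
500.8 x + 99.0 y = -4384.19
-66.0 x + 227.4 y = -22599.30
Solving the 2×2 system: x ≈ 10.3, y ≈ -96.4 km.

x ≈ 10.3 km, y ≈ -96.4 km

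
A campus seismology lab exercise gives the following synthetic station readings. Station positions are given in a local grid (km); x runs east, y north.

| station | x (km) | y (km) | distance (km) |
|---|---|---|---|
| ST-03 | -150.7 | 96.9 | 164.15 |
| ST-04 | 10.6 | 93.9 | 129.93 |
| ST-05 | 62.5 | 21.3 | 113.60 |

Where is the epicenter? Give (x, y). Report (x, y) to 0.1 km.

x ≈ -41.1 km, y ≈ -25.3 km

Circle about each station: (x + 150.7)² + (y − 96.9)² = 164.15²; (x − 10.6)² + (y − 93.9)² = 129.93²; (x − 62.5)² + (y − 21.3)² = 113.60².
Subtracting pairs of circle equations eliminates x²+y² and gives linear equations (the radical axes):
322.6 x − 6.0 y = -13107.11
426.4 x − 151.2 y = -13699.90
Solving the 2×2 system: x ≈ -41.1, y ≈ -25.3 km.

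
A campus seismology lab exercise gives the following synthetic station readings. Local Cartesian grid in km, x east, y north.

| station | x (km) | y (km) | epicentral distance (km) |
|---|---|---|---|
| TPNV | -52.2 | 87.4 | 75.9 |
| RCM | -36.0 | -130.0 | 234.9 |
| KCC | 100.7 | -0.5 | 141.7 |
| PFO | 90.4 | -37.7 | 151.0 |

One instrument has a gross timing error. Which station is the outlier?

Solve using three stations at a time. Using TPNV, RCM, PFO (subtract circle equations pairwise → linear system) gives (x, y) ≈ (23.0, 97.4).
Distances from that point to each station vs reported:
  TPNV: calculated 75.8 vs reported 75.9 → residual 0.1 km
  RCM: calculated 234.9 vs reported 234.9 → residual 0.0 km
  KCC: calculated 125.0 vs reported 141.7 → residual 16.7 km
  PFO: calculated 151.0 vs reported 151.0 → residual 0.0 km
TPNV, RCM, PFO are mutually consistent (residuals ≈ 0); KCC is off by 16.7 km.

KCC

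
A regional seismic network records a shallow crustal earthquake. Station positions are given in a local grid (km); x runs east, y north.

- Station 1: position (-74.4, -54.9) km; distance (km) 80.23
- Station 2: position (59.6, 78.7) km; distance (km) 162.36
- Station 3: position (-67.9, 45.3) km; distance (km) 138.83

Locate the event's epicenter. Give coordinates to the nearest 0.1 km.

Circle about each station: (x + 74.4)² + (y + 54.9)² = 80.23²; (x − 59.6)² + (y − 78.7)² = 162.36²; (x + 67.9)² + (y − 45.3)² = 138.83².
Subtracting pairs of circle equations eliminates x²+y² and gives linear equations (the radical axes):
268.0 x + 267.2 y = -18727.44
13.0 x + 200.4 y = -14723.79
Solving the 2×2 system: x ≈ 3.6, y ≈ -73.7 km.
Check against Station 1 (with the unrounded x, y): √((x + 74.4)²+(y + 54.9)²) = 80.24 ≈ 80.23 km. ✓

(3.6, -73.7)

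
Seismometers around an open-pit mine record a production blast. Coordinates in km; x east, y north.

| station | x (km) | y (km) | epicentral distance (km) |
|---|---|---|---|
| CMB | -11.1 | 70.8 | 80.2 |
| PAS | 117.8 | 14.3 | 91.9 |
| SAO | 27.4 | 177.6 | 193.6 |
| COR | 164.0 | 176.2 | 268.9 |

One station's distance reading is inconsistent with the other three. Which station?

PAS

Solve using three stations at a time. Using CMB, SAO, COR (subtract circle equations pairwise → linear system) gives (x, y) ≈ (-33.7, -6.1).
Distances from that point to each station vs reported:
  CMB: calculated 80.1 vs reported 80.2 → residual 0.1 km
  PAS: calculated 152.8 vs reported 91.9 → residual 60.9 km
  SAO: calculated 193.6 vs reported 193.6 → residual 0.0 km
  COR: calculated 268.9 vs reported 268.9 → residual 0.0 km
CMB, SAO, COR are mutually consistent (residuals ≈ 0); PAS is off by 60.9 km.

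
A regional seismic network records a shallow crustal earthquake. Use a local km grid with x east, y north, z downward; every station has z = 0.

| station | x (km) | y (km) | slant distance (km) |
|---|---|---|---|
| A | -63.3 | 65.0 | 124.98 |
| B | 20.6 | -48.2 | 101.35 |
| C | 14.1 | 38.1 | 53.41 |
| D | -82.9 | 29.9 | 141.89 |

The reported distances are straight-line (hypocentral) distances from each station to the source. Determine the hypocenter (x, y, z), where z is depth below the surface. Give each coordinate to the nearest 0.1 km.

Each station gives a sphere (x−x_i)² + (y−y_i)² + z² = d_i² (stations at z=0).
Subtracting the A sphere from B and C: z² cancels, leaving linear equations in x and y:
167.8 x − 226.4 y = -136.11
154.8 x − 53.8 y = 6185.90
Solving: x ≈ 54.107, y ≈ 40.703 km (keep extra digits for the depth step; rounded: 54.1, 40.7).
Then from the A sphere: z² = 124.98² − (x + 63.3)² − (y − 65.0)² with x = 54.107, y = 40.703, so z ≈ 35.288 ≈ 35.3 km.
Check against D (with the unrounded solution): distance 141.89 ≈ 141.89 km. ✓

x ≈ 54.1 km, y ≈ 40.7 km, depth ≈ 35.3 km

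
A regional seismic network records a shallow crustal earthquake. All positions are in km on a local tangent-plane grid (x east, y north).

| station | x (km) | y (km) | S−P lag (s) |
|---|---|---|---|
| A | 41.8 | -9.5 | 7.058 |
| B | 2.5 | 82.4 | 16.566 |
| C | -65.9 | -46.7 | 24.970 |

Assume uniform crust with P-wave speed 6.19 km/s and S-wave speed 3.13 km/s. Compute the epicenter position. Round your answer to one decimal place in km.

Distance from S−P lag: d = Δt · v_P v_S / (v_P − v_S) = Δt · (6.19·3.13)/(6.19−3.13) ≈ 6.3316·Δt.
So d_A = 44.69, d_B = 104.89, d_C = 158.10 km.
Circle about each station: (x − 41.8)² + (y + 9.5)² = 44.69²; (x − 2.5)² + (y − 82.4)² = 104.89²; (x + 65.9)² + (y + 46.7)² = 158.10².
Subtracting the A equation from the B and C equations removes the quadratic terms:
-78.6 x + 183.8 y = -4046.20
-215.4 x − 74.4 y = -18312.20
Solving the 2×2 system: x ≈ 80.7, y ≈ 12.5 km.
Check against A (with the unrounded x, y): √((x − 41.8)²+(y + 9.5)²) = 44.69 ≈ 44.69 km. ✓

80.7 km east, 12.5 km north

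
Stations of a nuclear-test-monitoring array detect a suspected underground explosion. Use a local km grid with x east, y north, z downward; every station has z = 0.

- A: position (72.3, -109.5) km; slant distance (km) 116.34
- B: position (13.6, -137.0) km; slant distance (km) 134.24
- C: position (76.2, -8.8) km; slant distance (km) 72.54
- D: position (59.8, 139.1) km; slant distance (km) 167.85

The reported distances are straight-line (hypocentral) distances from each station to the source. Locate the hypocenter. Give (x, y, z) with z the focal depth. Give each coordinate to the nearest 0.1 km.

(31.1, -16.4, 56.3)

Each station gives a sphere (x−x_i)² + (y−y_i)² + z² = d_i² (stations at z=0).
Subtracting the A sphere from B and C: z² cancels, leaving linear equations in x and y:
-117.4 x − 55.0 y = -2748.96
7.8 x + 201.4 y = -3060.72
Solving: x ≈ 31.099, y ≈ -16.402 km (keep extra digits for the depth step; rounded: 31.1, -16.4).
Then from the A sphere: z² = 116.34² − (x − 72.3)² − (y + 109.5)² with x = 31.099, y = -16.402, so z ≈ 56.305 ≈ 56.3 km.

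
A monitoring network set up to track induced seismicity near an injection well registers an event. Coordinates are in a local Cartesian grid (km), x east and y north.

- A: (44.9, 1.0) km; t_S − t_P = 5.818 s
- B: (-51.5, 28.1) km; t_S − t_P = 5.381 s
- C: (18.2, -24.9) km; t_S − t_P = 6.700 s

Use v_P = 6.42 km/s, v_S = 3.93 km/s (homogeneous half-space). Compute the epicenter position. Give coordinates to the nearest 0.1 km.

x ≈ 1.5 km, y ≈ 40.9 km

Distance from S−P lag: d = Δt · v_P v_S / (v_P − v_S) = Δt · (6.42·3.93)/(6.42−3.93) ≈ 10.1328·Δt.
So d_A = 58.95, d_B = 54.52, d_C = 67.89 km.
Circle about each station: (x − 44.9)² + (y − 1.0)² = 58.95²; (x + 51.5)² + (y − 28.1)² = 54.52²; (x − 18.2)² + (y + 24.9)² = 67.89².
Subtracting pairs of circle equations eliminates x²+y² and gives linear equations (the radical axes):
-192.8 x + 54.2 y = 1927.52
-53.4 x − 51.8 y = -2199.71
Solving the 2×2 system: x ≈ 1.5, y ≈ 40.9 km.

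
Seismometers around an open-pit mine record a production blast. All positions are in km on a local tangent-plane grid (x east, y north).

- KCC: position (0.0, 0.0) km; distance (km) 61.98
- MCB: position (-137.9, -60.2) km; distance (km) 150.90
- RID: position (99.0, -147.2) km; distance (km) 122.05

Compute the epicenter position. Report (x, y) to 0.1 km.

Circle about each station: x² + y² = 61.98²; (x + 137.9)² + (y + 60.2)² = 150.90²; (x − 99.0)² + (y + 147.2)² = 122.05².
Subtracting pairs of circle equations eliminates x²+y² and gives linear equations (the radical axes):
-275.8 x − 120.4 y = 3711.16
198.0 x − 294.4 y = 20414.16
Solving the 2×2 system: x ≈ 13.0, y ≈ -60.6 km.

13.0 km east, -60.6 km north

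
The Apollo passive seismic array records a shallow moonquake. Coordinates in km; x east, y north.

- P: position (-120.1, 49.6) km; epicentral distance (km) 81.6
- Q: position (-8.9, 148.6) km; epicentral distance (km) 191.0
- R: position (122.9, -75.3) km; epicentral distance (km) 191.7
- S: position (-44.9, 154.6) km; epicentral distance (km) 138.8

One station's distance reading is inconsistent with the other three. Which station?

Solve using three stations at a time. Using P, R, S (subtract circle equations pairwise → linear system) gives (x, y) ≈ (-45.8, 15.8).
Distances from that point to each station vs reported:
  P: calculated 81.6 vs reported 81.6 → residual 0.0 km
  Q: calculated 137.8 vs reported 191.0 → residual 53.2 km
  R: calculated 191.7 vs reported 191.7 → residual 0.0 km
  S: calculated 138.8 vs reported 138.8 → residual 0.0 km
P, R, S are mutually consistent (residuals ≈ 0); Q is off by 53.2 km.

Q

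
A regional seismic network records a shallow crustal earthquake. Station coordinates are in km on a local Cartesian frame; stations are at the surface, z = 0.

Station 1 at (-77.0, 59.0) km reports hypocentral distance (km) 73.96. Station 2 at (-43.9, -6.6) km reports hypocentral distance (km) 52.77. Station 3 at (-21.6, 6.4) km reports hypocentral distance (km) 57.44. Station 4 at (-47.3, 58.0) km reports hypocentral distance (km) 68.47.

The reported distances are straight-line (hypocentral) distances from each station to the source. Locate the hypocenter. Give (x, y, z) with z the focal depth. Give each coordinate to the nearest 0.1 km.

Each station gives a sphere (x−x_i)² + (y−y_i)² + z² = d_i² (stations at z=0).
Subtracting the Station 1 sphere from Station 2 and Station 3: z² cancels, leaving linear equations in x and y:
66.2 x − 131.2 y = -4753.82
110.8 x − 105.2 y = -6731.75
Solving: x ≈ -50.590, y ≈ 10.707 km (keep extra digits for the depth step; rounded: -50.6, 10.7).
Then from the Station 1 sphere: z² = 73.96² − (x + 77.0)² − (y − 59.0)² with x = -50.590, y = 10.707, so z ≈ 49.400 ≈ 49.4 km.
Check against Station 4 (with the unrounded solution): distance 68.47 ≈ 68.47 km. ✓

x ≈ -50.6 km, y ≈ 10.7 km, depth ≈ 49.4 km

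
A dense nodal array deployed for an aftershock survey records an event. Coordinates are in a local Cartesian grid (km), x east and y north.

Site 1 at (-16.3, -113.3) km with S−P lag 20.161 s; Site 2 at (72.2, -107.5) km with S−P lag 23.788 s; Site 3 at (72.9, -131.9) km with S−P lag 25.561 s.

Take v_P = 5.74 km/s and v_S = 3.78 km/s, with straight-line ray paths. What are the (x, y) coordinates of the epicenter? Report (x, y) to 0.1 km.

-95.9 km east, 95.2 km north

Distance from S−P lag: d = Δt · v_P v_S / (v_P − v_S) = Δt · (5.74·3.78)/(5.74−3.78) ≈ 11.0700·Δt.
So d_Site 1 = 223.18, d_Site 2 = 263.33, d_Site 3 = 282.96 km.
Circle about each station: (x + 16.3)² + (y + 113.3)² = 223.18²; (x − 72.2)² + (y + 107.5)² = 263.33²; (x − 72.9)² + (y + 131.9)² = 282.96².
Subtracting the Site 1 equation from the Site 2 and Site 3 equations removes the quadratic terms:
177.0 x + 11.6 y = -15866.87
178.4 x − 37.2 y = -20647.61
Solving the 2×2 system: x ≈ -95.9, y ≈ 95.2 km.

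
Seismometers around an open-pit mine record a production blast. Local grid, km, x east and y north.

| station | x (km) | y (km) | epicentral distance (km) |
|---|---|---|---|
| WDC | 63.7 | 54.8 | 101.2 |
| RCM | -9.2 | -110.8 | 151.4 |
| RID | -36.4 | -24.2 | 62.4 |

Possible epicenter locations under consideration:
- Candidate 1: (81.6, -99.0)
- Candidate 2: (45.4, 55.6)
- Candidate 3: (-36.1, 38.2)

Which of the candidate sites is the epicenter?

Candidate 3

For each candidate, compare |candidate − station| to the reported distance:
Candidate 1: residuals WDC 53.6, RCM 59.8, RID 77.3 → max 77.3 km
Candidate 2: residuals WDC 82.9, RCM 23.7, RID 51.9 → max 82.9 km
Candidate 3: residuals WDC 0.0, RCM 0.0, RID 0.0 → max 0.0 km
Only Candidate 3 has all residuals ≈ 0.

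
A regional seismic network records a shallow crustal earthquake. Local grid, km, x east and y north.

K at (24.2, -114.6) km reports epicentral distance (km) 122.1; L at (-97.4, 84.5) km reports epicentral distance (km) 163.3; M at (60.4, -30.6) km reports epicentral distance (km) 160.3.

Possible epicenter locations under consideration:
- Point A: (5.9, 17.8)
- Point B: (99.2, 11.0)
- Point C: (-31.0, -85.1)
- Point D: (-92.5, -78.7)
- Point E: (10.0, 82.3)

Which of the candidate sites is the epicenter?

Point D

For each candidate, compare |candidate − station| to the reported distance:
Point A: residuals K 11.6, L 40.3, M 87.4 → max 87.4 km
Point B: residuals K 24.2, L 46.6, M 103.4 → max 103.4 km
Point C: residuals K 59.5, L 18.8, M 53.9 → max 59.5 km
Point D: residuals K 0.0, L 0.0, M 0.0 → max 0.0 km
Point E: residuals K 75.3, L 55.9, M 36.7 → max 75.3 km
Only Point D has all residuals ≈ 0.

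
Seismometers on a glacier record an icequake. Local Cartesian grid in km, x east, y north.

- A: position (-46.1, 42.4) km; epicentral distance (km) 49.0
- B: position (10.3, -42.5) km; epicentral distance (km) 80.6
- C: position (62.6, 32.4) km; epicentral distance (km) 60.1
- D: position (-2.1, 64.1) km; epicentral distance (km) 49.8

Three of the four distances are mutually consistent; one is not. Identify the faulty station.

D

Solve using three stations at a time. Using A, B, C (subtract circle equations pairwise → linear system) gives (x, y) ≈ (2.7, 37.8).
Distances from that point to each station vs reported:
  A: calculated 49.0 vs reported 49.0 → residual 0.0 km
  B: calculated 80.6 vs reported 80.6 → residual 0.0 km
  C: calculated 60.1 vs reported 60.1 → residual 0.0 km
  D: calculated 26.8 vs reported 49.8 → residual 23.0 km
A, B, C are mutually consistent (residuals ≈ 0); D is off by 23.0 km.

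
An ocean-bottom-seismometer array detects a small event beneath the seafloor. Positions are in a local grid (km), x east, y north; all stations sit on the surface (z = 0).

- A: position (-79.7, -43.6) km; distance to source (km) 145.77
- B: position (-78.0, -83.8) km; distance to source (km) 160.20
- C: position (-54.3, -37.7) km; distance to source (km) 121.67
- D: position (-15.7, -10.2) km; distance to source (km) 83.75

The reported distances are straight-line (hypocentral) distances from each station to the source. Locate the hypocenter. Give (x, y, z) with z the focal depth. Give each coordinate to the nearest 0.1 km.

x ≈ 51.2 km, y ≈ -3.3 km, depth ≈ 49.9 km

Each station gives a sphere (x−x_i)² + (y−y_i)² + z² = d_i² (stations at z=0).
Subtracting the A sphere from B and C: z² cancels, leaving linear equations in x and y:
3.4 x − 80.4 y = 438.24
50.8 x + 11.8 y = 2562.03
Solving: x ≈ 51.197, y ≈ -3.286 km (keep extra digits for the depth step; rounded: 51.2, -3.3).
Then from the A sphere: z² = 145.77² − (x + 79.7)² − (y + 43.6)² with x = 51.197, y = -3.286, so z ≈ 49.896 ≈ 49.9 km.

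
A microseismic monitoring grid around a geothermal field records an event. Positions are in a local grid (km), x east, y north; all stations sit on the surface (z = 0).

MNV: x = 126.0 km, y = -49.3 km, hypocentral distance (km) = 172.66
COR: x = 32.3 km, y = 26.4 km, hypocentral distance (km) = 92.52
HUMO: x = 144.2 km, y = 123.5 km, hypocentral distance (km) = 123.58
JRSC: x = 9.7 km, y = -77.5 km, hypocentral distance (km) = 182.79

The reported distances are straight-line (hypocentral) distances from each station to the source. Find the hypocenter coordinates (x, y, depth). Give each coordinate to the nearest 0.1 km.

(46.5, 88.5, 67.1)

Each station gives a sphere (x−x_i)² + (y−y_i)² + z² = d_i² (stations at z=0).
Subtracting the MNV sphere from COR and HUMO: z² cancels, leaving linear equations in x and y:
-187.4 x + 151.4 y = 4685.29
36.4 x + 345.6 y = 32278.86
Solving: x ≈ 46.499, y ≈ 88.502 km (keep extra digits for the depth step; rounded: 46.5, 88.5).
Then from the MNV sphere: z² = 172.66² − (x − 126.0)² − (y + 49.3)² with x = 46.499, y = 88.502, so z ≈ 67.095 ≈ 67.1 km.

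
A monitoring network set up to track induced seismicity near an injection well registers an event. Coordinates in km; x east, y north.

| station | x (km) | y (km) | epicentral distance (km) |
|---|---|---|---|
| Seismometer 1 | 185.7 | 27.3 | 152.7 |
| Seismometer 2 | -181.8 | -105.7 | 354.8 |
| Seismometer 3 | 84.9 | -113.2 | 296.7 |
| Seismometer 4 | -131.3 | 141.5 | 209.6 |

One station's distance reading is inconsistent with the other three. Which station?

Solve using three stations at a time. Using Seismometer 1, Seismometer 2, Seismometer 4 (subtract circle equations pairwise → linear system) gives (x, y) ≈ (78.2, 135.7).
Distances from that point to each station vs reported:
  Seismometer 1: calculated 152.7 vs reported 152.7 → residual 0.0 km
  Seismometer 2: calculated 354.8 vs reported 354.8 → residual 0.0 km
  Seismometer 3: calculated 249.0 vs reported 296.7 → residual 47.7 km
  Seismometer 4: calculated 209.6 vs reported 209.6 → residual 0.0 km
Seismometer 1, Seismometer 2, Seismometer 4 are mutually consistent (residuals ≈ 0); Seismometer 3 is off by 47.7 km.

Seismometer 3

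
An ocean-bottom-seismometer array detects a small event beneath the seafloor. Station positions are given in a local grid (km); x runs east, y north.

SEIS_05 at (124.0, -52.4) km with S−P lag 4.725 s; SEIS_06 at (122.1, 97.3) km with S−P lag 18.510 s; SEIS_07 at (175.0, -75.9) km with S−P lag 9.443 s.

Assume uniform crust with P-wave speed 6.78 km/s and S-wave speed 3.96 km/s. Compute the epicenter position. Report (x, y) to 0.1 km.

(85.1, -75.0)

Distance from S−P lag: d = Δt · v_P v_S / (v_P − v_S) = Δt · (6.78·3.96)/(6.78−3.96) ≈ 9.5209·Δt.
So d_SEIS_05 = 44.99, d_SEIS_06 = 176.23, d_SEIS_07 = 89.91 km.
Circle about each station: (x − 124.0)² + (y + 52.4)² = 44.99²; (x − 122.1)² + (y − 97.3)² = 176.23²; (x − 175.0)² + (y + 75.9)² = 89.91².
Subtracting the SEIS_05 equation from the SEIS_06 and SEIS_07 equations removes the quadratic terms:
-3.8 x + 299.4 y = -22778.97
102.0 x − 47.0 y = 12204.34
Solving the 2×2 system: x ≈ 85.1, y ≈ -75.0 km.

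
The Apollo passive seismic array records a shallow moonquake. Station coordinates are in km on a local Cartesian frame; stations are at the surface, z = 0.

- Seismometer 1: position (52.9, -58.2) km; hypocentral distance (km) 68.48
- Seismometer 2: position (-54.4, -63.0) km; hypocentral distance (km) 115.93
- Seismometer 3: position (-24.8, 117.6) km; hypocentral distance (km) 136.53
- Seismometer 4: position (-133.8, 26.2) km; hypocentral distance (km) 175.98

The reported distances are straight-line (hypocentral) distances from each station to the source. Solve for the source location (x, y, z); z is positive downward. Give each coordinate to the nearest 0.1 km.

Each station gives a sphere (x−x_i)² + (y−y_i)² + z² = d_i² (stations at z=0).
Subtracting the Seismometer 1 sphere from Seismometer 2 and Seismometer 3: z² cancels, leaving linear equations in x and y:
-214.6 x − 9.6 y = -8007.54
-155.4 x + 351.6 y = -5691.78
Solving: x ≈ 37.300, y ≈ 0.298 km (keep extra digits for the depth step; rounded: 37.3, 0.3).
Then from the Seismometer 1 sphere: z² = 68.48² − (x − 52.9)² − (y + 58.2)² with x = 37.300, y = 0.298, so z ≈ 32.002 ≈ 32.0 km.

(37.3, 0.3, 32.0)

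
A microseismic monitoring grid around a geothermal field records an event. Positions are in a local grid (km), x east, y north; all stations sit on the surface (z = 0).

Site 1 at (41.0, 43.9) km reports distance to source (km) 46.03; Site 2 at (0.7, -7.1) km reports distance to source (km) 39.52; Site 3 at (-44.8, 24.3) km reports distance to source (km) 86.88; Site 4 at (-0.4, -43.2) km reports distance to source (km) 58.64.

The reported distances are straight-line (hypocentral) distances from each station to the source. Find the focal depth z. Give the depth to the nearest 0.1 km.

depth ≈ 12.4 km

Each station gives a sphere (x−x_i)² + (y−y_i)² + z² = d_i² (stations at z=0).
Subtracting the Site 1 sphere from Site 2 and Site 3: z² cancels, leaving linear equations in x and y:
-80.6 x − 102.0 y = -3000.38
-171.6 x − 39.2 y = -6440.05
Solving: x ≈ 37.596, y ≈ -0.293 km (keep extra digits for the depth step; rounded: 37.6, -0.3).
Then from the Site 1 sphere: z² = 46.03² − (x − 41.0)² − (y − 43.9)² with x = 37.596, y = -0.293, so z ≈ 12.416 ≈ 12.4 km.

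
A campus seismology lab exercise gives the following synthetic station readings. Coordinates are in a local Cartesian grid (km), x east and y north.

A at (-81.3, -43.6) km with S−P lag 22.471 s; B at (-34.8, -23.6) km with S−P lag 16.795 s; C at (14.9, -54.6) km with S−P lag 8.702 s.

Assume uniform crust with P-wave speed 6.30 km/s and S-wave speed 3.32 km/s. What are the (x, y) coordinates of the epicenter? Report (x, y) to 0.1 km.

x ≈ 74.6 km, y ≈ -67.5 km

Distance from S−P lag: d = Δt · v_P v_S / (v_P − v_S) = Δt · (6.30·3.32)/(6.30−3.32) ≈ 7.0188·Δt.
So d_A = 157.72, d_B = 117.88, d_C = 61.08 km.
Circle about each station: (x + 81.3)² + (y + 43.6)² = 157.72²; (x + 34.8)² + (y + 23.6)² = 117.88²; (x − 14.9)² + (y + 54.6)² = 61.08².
Subtracting the A equation from the B and C equations removes the quadratic terms:
93.0 x + 40.0 y = 4237.25
192.4 x − 22.0 y = 15837.35
Solving the 2×2 system: x ≈ 74.6, y ≈ -67.5 km.
Check against A (with the unrounded x, y): √((x + 81.3)²+(y + 43.6)²) = 157.72 ≈ 157.72 km. ✓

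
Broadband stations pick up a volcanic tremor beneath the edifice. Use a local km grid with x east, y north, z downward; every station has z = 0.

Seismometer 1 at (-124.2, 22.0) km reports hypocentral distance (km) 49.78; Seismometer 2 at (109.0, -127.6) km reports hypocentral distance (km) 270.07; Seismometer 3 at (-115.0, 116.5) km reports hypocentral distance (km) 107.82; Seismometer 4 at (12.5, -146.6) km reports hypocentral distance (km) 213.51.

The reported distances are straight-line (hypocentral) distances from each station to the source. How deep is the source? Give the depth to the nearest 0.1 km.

Each station gives a sphere (x−x_i)² + (y−y_i)² + z² = d_i² (stations at z=0).
Subtracting the Seismometer 1 sphere from Seismometer 2 and Seismometer 3: z² cancels, leaving linear equations in x and y:
466.4 x − 299.2 y = -58206.64
18.4 x + 189.0 y = 1740.51
Solving: x ≈ -111.903, y ≈ 20.103 km (keep extra digits for the depth step; rounded: -111.9, 20.1).
Then from the Seismometer 1 sphere: z² = 49.78² − (x + 124.2)² − (y − 22.0)² with x = -111.903, y = 20.103, so z ≈ 48.200 ≈ 48.2 km.
Check against Seismometer 4 (with the unrounded solution): distance 213.52 ≈ 213.51 km. ✓

depth ≈ 48.2 km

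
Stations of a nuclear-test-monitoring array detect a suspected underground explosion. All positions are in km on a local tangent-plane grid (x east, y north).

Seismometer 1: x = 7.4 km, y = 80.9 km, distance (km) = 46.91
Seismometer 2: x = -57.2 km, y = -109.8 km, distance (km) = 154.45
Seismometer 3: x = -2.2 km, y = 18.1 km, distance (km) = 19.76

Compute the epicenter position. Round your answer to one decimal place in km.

Circle about each station: (x − 7.4)² + (y − 80.9)² = 46.91²; (x + 57.2)² + (y + 109.8)² = 154.45²; (x + 2.2)² + (y − 18.1)² = 19.76².
Subtracting the Seismometer 1 equation from the Seismometer 2 and Seismometer 3 equations removes the quadratic terms:
-129.2 x − 381.4 y = -12925.94
-19.2 x − 125.6 y = -4457.03
Solving the 2×2 system: x ≈ -8.6, y ≈ 36.8 km.

(-8.6, 36.8)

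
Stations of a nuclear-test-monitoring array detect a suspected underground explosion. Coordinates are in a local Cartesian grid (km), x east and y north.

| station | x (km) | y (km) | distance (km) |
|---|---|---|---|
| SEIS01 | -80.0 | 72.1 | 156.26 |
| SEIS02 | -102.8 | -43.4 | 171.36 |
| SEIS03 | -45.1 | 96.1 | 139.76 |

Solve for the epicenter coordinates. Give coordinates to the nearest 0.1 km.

Circle about each station: (x + 80.0)² + (y − 72.1)² = 156.26²; (x + 102.8)² + (y + 43.4)² = 171.36²; (x + 45.1)² + (y − 96.1)² = 139.76².
Subtracting pairs of circle equations eliminates x²+y² and gives linear equations (the radical axes):
-45.6 x − 231.0 y = -4094.07
69.8 x + 48.0 y = 4555.14
Solving the 2×2 system: x ≈ 61.4, y ≈ 5.6 km.

61.4 km east, 5.6 km north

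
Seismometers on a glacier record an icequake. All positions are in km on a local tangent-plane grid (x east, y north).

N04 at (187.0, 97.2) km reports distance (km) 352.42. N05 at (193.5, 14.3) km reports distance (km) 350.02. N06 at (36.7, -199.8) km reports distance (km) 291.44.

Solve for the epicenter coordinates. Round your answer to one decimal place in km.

(-156.5, 18.4)

Circle about each station: (x − 187.0)² + (y − 97.2)² = 352.42²; (x − 193.5)² + (y − 14.3)² = 350.02²; (x − 36.7)² + (y + 199.8)² = 291.44².
Subtracting pairs of circle equations eliminates x²+y² and gives linear equations (the radical axes):
13.0 x − 165.8 y = -5084.24
-300.6 x − 594.0 y = 36112.67
Solving the 2×2 system: x ≈ -156.5, y ≈ 18.4 km.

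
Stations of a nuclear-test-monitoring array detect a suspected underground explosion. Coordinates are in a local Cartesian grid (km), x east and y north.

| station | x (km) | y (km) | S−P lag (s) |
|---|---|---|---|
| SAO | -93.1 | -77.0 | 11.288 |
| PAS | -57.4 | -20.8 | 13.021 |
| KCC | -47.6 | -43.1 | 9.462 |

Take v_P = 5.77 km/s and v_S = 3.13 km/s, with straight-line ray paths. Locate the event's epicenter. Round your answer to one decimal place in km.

Distance from S−P lag: d = Δt · v_P v_S / (v_P − v_S) = Δt · (5.77·3.13)/(5.77−3.13) ≈ 6.8409·Δt.
So d_SAO = 77.22, d_PAS = 89.08, d_KCC = 64.73 km.
Circle about each station: (x + 93.1)² + (y + 77.0)² = 77.22²; (x + 57.4)² + (y + 20.8)² = 89.08²; (x + 47.6)² + (y + 43.1)² = 64.73².
Subtracting pairs of circle equations eliminates x²+y² and gives linear equations (the radical axes):
71.4 x + 112.4 y = -12841.53
91.0 x + 67.8 y = -8700.28
Solving the 2×2 system: x ≈ -19.9, y ≈ -101.6 km.

(-19.9, -101.6)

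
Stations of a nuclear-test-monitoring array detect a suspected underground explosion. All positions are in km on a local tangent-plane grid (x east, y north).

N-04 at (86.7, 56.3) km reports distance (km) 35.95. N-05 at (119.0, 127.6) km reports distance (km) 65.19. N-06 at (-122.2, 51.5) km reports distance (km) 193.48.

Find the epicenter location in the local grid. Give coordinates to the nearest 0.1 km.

Circle about each station: (x − 86.7)² + (y − 56.3)² = 35.95²; (x − 119.0)² + (y − 127.6)² = 65.19²; (x + 122.2)² + (y − 51.5)² = 193.48².
Subtracting the N-04 equation from the N-05 and N-06 equations removes the quadratic terms:
64.6 x + 142.6 y = 16798.85
-417.8 x − 9.6 y = -29243.60
Solving the 2×2 system: x ≈ 68.0, y ≈ 87.0 km.

x ≈ 68.0 km, y ≈ 87.0 km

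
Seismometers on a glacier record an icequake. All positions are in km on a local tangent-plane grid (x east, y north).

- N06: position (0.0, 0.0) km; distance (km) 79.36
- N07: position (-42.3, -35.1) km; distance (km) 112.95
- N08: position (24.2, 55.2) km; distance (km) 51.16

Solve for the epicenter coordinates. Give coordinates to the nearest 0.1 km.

Circle about each station: x² + y² = 79.36²; (x + 42.3)² + (y + 35.1)² = 112.95²; (x − 24.2)² + (y − 55.2)² = 51.16².
Subtracting pairs of circle equations eliminates x²+y² and gives linear equations (the radical axes):
-84.6 x − 70.2 y = -3438.39
48.4 x + 110.4 y = 7313.34
Solving the 2×2 system: x ≈ -22.5, y ≈ 76.1 km.
Check against N06 (with the unrounded x, y): √(x²+y²) = 79.38 ≈ 79.36 km. ✓

-22.5 km east, 76.1 km north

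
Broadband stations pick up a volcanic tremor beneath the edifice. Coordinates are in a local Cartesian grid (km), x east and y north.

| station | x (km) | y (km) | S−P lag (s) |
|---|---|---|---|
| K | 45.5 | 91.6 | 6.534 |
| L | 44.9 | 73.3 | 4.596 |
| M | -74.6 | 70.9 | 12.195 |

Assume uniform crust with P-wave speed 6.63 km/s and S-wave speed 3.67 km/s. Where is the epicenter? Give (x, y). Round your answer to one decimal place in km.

x ≈ 21.8 km, y ≈ 43.4 km

Distance from S−P lag: d = Δt · v_P v_S / (v_P − v_S) = Δt · (6.63·3.67)/(6.63−3.67) ≈ 8.2203·Δt.
So d_K = 53.71, d_L = 37.78, d_M = 100.25 km.
Circle about each station: (x − 45.5)² + (y − 91.6)² = 53.71²; (x − 44.9)² + (y − 73.3)² = 37.78²; (x + 74.6)² + (y − 70.9)² = 100.25².
Subtracting pairs of circle equations eliminates x²+y² and gives linear equations (the radical axes):
-1.2 x − 36.6 y = -1614.47
-240.2 x − 41.4 y = -7034.14
Solving the 2×2 system: x ≈ 21.8, y ≈ 43.4 km.
Check against K (with the unrounded x, y): √((x − 45.5)²+(y − 91.6)²) = 53.71 ≈ 53.71 km. ✓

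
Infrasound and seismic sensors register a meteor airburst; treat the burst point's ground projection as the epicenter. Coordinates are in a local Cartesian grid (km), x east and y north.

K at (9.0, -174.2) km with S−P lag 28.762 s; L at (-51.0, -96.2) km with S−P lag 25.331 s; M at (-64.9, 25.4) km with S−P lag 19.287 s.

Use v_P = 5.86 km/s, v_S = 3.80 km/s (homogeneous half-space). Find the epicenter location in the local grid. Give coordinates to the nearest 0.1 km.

123.4 km east, 114.9 km north

Distance from S−P lag: d = Δt · v_P v_S / (v_P − v_S) = Δt · (5.86·3.80)/(5.86−3.80) ≈ 10.8097·Δt.
So d_K = 310.91, d_L = 273.82, d_M = 208.49 km.
Circle about each station: (x − 9.0)² + (y + 174.2)² = 310.91²; (x + 51.0)² + (y + 96.2)² = 273.82²; (x + 64.9)² + (y − 25.4)² = 208.49².
Subtracting the K equation from the L and M equations removes the quadratic terms:
-120.0 x + 156.0 y = 3116.44
-147.8 x + 399.2 y = 27627.48
Solving the 2×2 system: x ≈ 123.4, y ≈ 114.9 km.
Check against K (with the unrounded x, y): √((x − 9.0)²+(y + 174.2)²) = 310.90 ≈ 310.91 km. ✓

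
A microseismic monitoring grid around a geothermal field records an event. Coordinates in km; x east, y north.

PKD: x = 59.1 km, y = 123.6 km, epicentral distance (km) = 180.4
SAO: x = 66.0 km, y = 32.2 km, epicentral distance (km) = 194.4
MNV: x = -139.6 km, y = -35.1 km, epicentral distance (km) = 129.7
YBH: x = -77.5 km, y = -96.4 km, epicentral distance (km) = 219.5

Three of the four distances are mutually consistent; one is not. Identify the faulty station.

Solve using three stations at a time. Using PKD, SAO, MNV (subtract circle equations pairwise → linear system) gives (x, y) ≈ (-118.7, 92.9).
Distances from that point to each station vs reported:
  PKD: calculated 180.4 vs reported 180.4 → residual 0.0 km
  SAO: calculated 194.4 vs reported 194.4 → residual 0.0 km
  MNV: calculated 129.7 vs reported 129.7 → residual 0.0 km
  YBH: calculated 193.8 vs reported 219.5 → residual 25.7 km
PKD, SAO, MNV are mutually consistent (residuals ≈ 0); YBH is off by 25.7 km.

YBH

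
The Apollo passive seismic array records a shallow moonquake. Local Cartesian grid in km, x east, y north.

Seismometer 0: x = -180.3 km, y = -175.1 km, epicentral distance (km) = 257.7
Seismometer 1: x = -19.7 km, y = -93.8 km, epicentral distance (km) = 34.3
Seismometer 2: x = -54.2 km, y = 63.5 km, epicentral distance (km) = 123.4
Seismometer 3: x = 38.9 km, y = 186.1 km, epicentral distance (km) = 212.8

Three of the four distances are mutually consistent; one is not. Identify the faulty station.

Solve using three stations at a time. Using Seismometer 0, Seismometer 2, Seismometer 3 (subtract circle equations pairwise → linear system) gives (x, y) ≈ (30.0, -26.4).
Distances from that point to each station vs reported:
  Seismometer 0: calculated 257.6 vs reported 257.7 → residual 0.1 km
  Seismometer 1: calculated 83.8 vs reported 34.3 → residual 49.5 km
  Seismometer 2: calculated 123.1 vs reported 123.4 → residual 0.3 km
  Seismometer 3: calculated 212.6 vs reported 212.8 → residual 0.2 km
Seismometer 0, Seismometer 2, Seismometer 3 are mutually consistent (residuals ≈ 0); Seismometer 1 is off by 49.5 km.

Seismometer 1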